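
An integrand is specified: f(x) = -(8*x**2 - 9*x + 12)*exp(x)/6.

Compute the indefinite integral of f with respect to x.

Recognize the product-rule pattern: f = u'v + uv' with u = -4*x**2/3 + 25*x/6 - 37/6, v = exp(x), so integration by parts undoes it.
Check: d/dx[-4*x**2*exp(x)/3 + 25*x*exp(x)/6 - 37*exp(x)/6] = -4*x**2*exp(x)/3 + 3*x*exp(x)/2 - 2*exp(x), which equals f(x).

F(x) = -4*x**2*exp(x)/3 + 25*x*exp(x)/6 - 37*exp(x)/6 + C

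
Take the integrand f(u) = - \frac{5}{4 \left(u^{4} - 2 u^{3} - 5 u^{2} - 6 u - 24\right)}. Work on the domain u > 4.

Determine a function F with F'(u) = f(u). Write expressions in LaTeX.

The denominator factors as 4 \left(u - 4\right) \left(u + 2\right) \left(u^{2} + 3\right); partial fractions split f into directly integrable pieces: - \frac{5 \left(2 u - 11\right)}{532 \left(u^{2} + 3\right)} + \frac{5}{168 \left(u + 2\right)} - \frac{5}{456 \left(u - 4\right)}.
Check: d/du[\frac{5 \left(- 7 \log{\left(u - 4 \right)} + 19 \log{\left(u + 2 \right)} - 6 \log{\left(u^{2} + 3 \right)} + 22 \sqrt{3} \operatorname{atan}{\left(\frac{\sqrt{3} u}{3} \right)}\right)}{3192}] = - \frac{5}{4 u^{4} - 8 u^{3} - 20 u^{2} - 24 u - 96}, which equals f(u).

An antiderivative is F(u) = \frac{5 \left(- 7 \log{\left(u - 4 \right)} + 19 \log{\left(u + 2 \right)} - 6 \log{\left(u^{2} + 3 \right)} + 22 \sqrt{3} \operatorname{atan}{\left(\frac{\sqrt{3} u}{3} \right)}\right)}{3192}.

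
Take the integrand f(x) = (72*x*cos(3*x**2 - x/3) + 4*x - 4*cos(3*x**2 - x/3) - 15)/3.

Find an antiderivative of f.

An antiderivative is F(x) = 2*x**2/3 - 5*x + 4*sin(3*x**2 - x/3).

A first test for any F(x): its x-derivative must equal f(x) identically.
Check: d/dx[2*x**2/3 - 5*x + 4*sin(3*x**2 - x/3)] = 24*x*cos(3*x**2 - x/3) + 4*x/3 - 4*cos(3*x**2 - x/3)/3 - 5, which equals f(x).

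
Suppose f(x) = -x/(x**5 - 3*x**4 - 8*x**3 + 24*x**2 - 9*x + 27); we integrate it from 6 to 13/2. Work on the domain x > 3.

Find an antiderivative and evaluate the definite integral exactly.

The denominator factors as (x - 3)**2*(x + 3)*(x**2 + 1); partial fractions split f into directly integrable pieces: -(3*x - 1)/(100*(x**2 + 1)) + 1/(120*(x + 3)) + 13/(600*(x - 3)) - 1/(20*(x - 3)**2).
F(x) = 13*log(x - 3)/600 + log(x + 3)/120 - 3*log(x**2 + 1)/200 + atan(x)/100 + 1/(20*x - 60) is an antiderivative of f.
Check: d/dx[13*log(x - 3)/600 + log(x + 3)/120 - 3*log(x**2 + 1)/200 + atan(x)/100 + 1/(20*x - 60)] = -x/(x**5 - 3*x**4 - 8*x**3 + 24*x**2 - 9*x + 27) = f(x).
F(13/2) = -3*log(173/4)/200 + atan(13/2)/100 + 1/70 + log(19/2)/120 + 13*log(7/2)/600; F(6) = -3*log(37)/200 + atan(6)/100 + 1/60 + log(9)/120 + 13*log(3)/600.
Integral = F(13/2) - F(6) = -3*log(173/4)/200 - 13*log(3)/600 - log(9)/120 - atan(6)/100 - 1/420 + atan(13/2)/100 + log(19/2)/120 + 13*log(7/2)/600 + 3*log(37)/200.

Antiderivative: F(x) = 13*log(x - 3)/600 + log(x + 3)/120 - 3*log(x**2 + 1)/200 + atan(x)/100 + 1/(20*x - 60); value = -3*log(173/4)/200 - 13*log(3)/600 - log(9)/120 - atan(6)/100 - 1/420 + atan(13/2)/100 + log(19/2)/120 + 13*log(7/2)/600 + 3*log(37)/200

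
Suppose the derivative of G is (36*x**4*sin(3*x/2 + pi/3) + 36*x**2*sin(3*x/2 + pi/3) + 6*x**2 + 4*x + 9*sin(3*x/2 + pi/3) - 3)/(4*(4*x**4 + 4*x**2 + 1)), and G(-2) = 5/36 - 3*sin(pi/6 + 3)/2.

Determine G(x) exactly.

Recover the given G'(x) by differentiating a candidate G(x); any mismatch rules it out.
A general antiderivative is (-3*x/2 - 1/2)/(4*x**2 + 2) - 3*cos(3*x/2 + pi/3)/2 + C.
The condition gives C = 5/36 - 3*sin(pi/6 + 3)/2 - (5/36 - 3*sin(pi/6 + 3)/2) = 0.
So G(x) = (-12*x**2*cos(3*x/2 + pi/3) - 3*x - 6*cos(3*x/2 + pi/3) - 1)/(8*x**2 + 4).
Check: d/dx[(-12*x**2*cos(3*x/2 + pi/3) - 3*x - 6*cos(3*x/2 + pi/3) - 1)/(8*x**2 + 4)] = (36*x**4*sin(3*x/2 + pi/3) + 36*x**2*sin(3*x/2 + pi/3) + 6*x**2 + 4*x + 9*sin(3*x/2 + pi/3) - 3)/(16*x**4 + 16*x**2 + 4), which equals G'(x).

G(x) = (-12*x**2*cos(3*x/2 + pi/3) - 3*x - 6*cos(3*x/2 + pi/3) - 1)/(8*x**2 + 4)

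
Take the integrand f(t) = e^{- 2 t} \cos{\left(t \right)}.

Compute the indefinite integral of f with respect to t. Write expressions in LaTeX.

F(t) = - \frac{\left(- \sin{\left(t \right)} + 2 \cos{\left(t \right)}\right) e^{- 2 t}}{5} + C

A candidate is checked by its d/dt: the result must match f(t).
Check: d/dt[- \frac{\left(- \sin{\left(t \right)} + 2 \cos{\left(t \right)}\right) e^{- 2 t}}{5}] = e^{- 2 t} \cos{\left(t \right)} = f(t).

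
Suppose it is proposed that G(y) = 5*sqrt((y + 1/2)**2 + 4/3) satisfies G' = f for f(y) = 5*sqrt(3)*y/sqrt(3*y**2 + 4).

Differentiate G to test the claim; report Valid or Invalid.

d/dy[G] = (10*sqrt(3)*y + 5*sqrt(3))/sqrt(12*y**2 + 12*y + 19)
d/dy[G] - f(y) = (10*sqrt(3)*y*sqrt(3*y**2 + 4) - 5*sqrt(3)*y*sqrt(12*y**2 + 12*y + 19) + 5*sqrt(3)*sqrt(3*y**2 + 4))/(sqrt(3*y**2 + 4)*sqrt(12*y**2 + 12*y + 19)) != 0.

Invalid: d/dy[G] - f = (10*sqrt(3)*y*sqrt(3*y**2 + 4) - 5*sqrt(3)*y*sqrt(12*y**2 + 12*y + 19) + 5*sqrt(3)*sqrt(3*y**2 + 4))/(sqrt(3*y**2 + 4)*sqrt(12*y**2 + 12*y + 19)), which is not 0.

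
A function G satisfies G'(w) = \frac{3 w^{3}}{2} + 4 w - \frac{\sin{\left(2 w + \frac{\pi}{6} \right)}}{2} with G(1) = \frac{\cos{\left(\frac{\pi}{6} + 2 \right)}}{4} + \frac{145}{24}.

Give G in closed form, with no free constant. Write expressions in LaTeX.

The integrand splits into summands that can be handled one at a time.
A general antiderivative is \frac{2 \left(\frac{3 w^{2}}{4} + 2\right)^{2}}{3} + \frac{\cos{\left(2 w + \frac{\pi}{6} \right)}}{4} + C.
The condition gives C = \frac{\cos{\left(\frac{\pi}{6} + 2 \right)}}{4} + \frac{145}{24} - (\frac{\cos{\left(\frac{\pi}{6} + 2 \right)}}{4} + \frac{121}{24}) = 1.
So G(w) = \frac{\left(3 w^{2} + 8\right)^{2} + 6 \cos{\left(2 w + \frac{\pi}{6} \right)} + 24}{24}.
Check: d/dw[\frac{\left(3 w^{2} + 8\right)^{2} + 6 \cos{\left(2 w + \frac{\pi}{6} \right)} + 24}{24}] = \frac{3 w^{3}}{2} + 4 w - \frac{\sin{\left(2 w + \frac{\pi}{6} \right)}}{2} = G'(w).

G(w) = \frac{\left(3 w^{2} + 8\right)^{2} + 6 \cos{\left(2 w + \frac{\pi}{6} \right)} + 24}{24}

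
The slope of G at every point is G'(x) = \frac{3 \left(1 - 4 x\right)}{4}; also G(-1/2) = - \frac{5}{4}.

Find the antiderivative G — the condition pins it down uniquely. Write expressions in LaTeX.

A candidate passes only if d/dx[G] lands on the given G'(x) exactly.
A general antiderivative is - \frac{3 x^{2}}{2} + \frac{3 x}{4} - \frac{5}{2} + C.
The condition gives C = - \frac{5}{4} - (- \frac{13}{4}) = 2.
So G(x) = - \frac{3 x^{2}}{2} + \frac{3 x}{4} - \frac{1}{2}.
Check: d/dx[- \frac{3 x^{2}}{2} + \frac{3 x}{4} - \frac{1}{2}] = \frac{3}{4} - 3 x, which equals G'(x).

G(x) = - \frac{3 x^{2}}{2} + \frac{3 x}{4} - \frac{1}{2}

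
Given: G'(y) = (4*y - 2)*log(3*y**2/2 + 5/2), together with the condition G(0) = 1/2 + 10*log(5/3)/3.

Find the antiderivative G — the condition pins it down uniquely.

Differentiate the proposed G(y) back; it has to land on the given G'(y).
A general antiderivative is -2*y**2 + 4*y + (2*y**2 - 2*y)*log(3*y**2/2 + 5/2) + 10*log(y**2 + 5/3)/3 - 4*sqrt(15)*atan(sqrt(15)*y/5)/3 + C.
The condition gives C = 1/2 + 10*log(5/3)/3 - (10*log(5/3)/3) = 1/2.
So G(y) = (12*y**2*log(3*y**2/2 + 5/2) - 12*y**2 - 12*y*log(3*y**2/2 + 5/2) + 24*y + 20*log(y**2 + 5/3) - 8*sqrt(15)*atan(sqrt(15)*y/5) + 3)/6.
Check: d/dy[(12*y**2*log(3*y**2/2 + 5/2) - 12*y**2 - 12*y*log(3*y**2/2 + 5/2) + 24*y + 20*log(y**2 + 5/3) - 8*sqrt(15)*atan(sqrt(15)*y/5) + 3)/6] = 4*y*log(3*y**2 + 5) - 4*y*log(2) - 2*log(3*y**2 + 5) + 2*log(2), which equals G'(y).

G(y) = (12*y**2*log(3*y**2/2 + 5/2) - 12*y**2 - 12*y*log(3*y**2/2 + 5/2) + 24*y + 20*log(y**2 + 5/3) - 8*sqrt(15)*atan(sqrt(15)*y/5) + 3)/6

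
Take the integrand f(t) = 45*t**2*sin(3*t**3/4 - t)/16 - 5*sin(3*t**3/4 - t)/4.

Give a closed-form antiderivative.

An antiderivative is F(t) = -5*cos(3*t**3/4 - t)/4.

The substitution u = 3*t**3/4 - t works: f is exactly (dF/du)*(du/dt) for that inner function.
Check: d/dt[-5*cos(3*t**3/4 - t)/4] = 45*t**2*sin(3*t**3/4 - t)/16 - 5*sin(3*t**3/4 - t)/4 = f(t).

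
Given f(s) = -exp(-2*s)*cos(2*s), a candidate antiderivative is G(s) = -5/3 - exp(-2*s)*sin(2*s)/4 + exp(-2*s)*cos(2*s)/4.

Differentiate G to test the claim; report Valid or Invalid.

Valid - the claim checks out under differentiation.

d/ds[G] = -exp(-2*s)*cos(2*s)
This equals f(s) exactly, so the claim holds.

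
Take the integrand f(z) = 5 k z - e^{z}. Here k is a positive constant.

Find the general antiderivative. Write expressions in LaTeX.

Integrate term by term and add the pieces.
Check: d/dz[\frac{5 k z^{2} - 2 e^{z}}{2}] = 5 k z - e^{z} = f(z).

F(z) = \frac{5 k z^{2} - 2 e^{z}}{2} + C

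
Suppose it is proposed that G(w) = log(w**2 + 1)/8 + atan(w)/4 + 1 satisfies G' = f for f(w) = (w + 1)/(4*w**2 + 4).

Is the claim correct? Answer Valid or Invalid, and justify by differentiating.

Valid: G'(w) = f(w).

d/dw[G] = (w + 1)/(4*w**2 + 4)
This equals f(w) exactly, so the claim holds.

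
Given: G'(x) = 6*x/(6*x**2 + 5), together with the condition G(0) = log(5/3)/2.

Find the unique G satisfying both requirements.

G'(x) matches the chain-rule pattern g'(h)*h' with inner function h(x) = 2*x**2 + 5/3; substituting u = h(x) collapses the integral.
A general antiderivative is log(2*x**2 + 5/3)/2 + C.
The condition gives C = log(5/3)/2 - (log(5/3)/2) = 0.
So G(x) = log(2*x**2 + 5/3)/2.
Check: d/dx[log(2*x**2 + 5/3)/2] = 6*x/(6*x**2 + 5) = G'(x).

G(x) = log(2*x**2 + 5/3)/2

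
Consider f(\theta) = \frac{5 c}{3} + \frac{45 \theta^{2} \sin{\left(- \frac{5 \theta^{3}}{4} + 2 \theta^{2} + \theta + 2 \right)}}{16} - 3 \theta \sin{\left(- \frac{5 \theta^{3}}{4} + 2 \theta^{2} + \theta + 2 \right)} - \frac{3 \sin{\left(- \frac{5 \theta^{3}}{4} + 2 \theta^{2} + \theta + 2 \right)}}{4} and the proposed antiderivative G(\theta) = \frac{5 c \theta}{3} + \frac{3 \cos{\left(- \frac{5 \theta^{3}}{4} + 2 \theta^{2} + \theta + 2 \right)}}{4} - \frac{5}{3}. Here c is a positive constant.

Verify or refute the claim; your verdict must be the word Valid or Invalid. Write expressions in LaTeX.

Valid - differentiating G returns exactly f.

d/d\theta[G] = \frac{5 c}{3} + \frac{45 \theta^{2} \sin{\left(- \frac{5 \theta^{3}}{4} + 2 \theta^{2} + \theta + 2 \right)}}{16} - 3 \theta \sin{\left(- \frac{5 \theta^{3}}{4} + 2 \theta^{2} + \theta + 2 \right)} - \frac{3 \sin{\left(- \frac{5 \theta^{3}}{4} + 2 \theta^{2} + \theta + 2 \right)}}{4}
This equals f(\theta) exactly, so the claim holds.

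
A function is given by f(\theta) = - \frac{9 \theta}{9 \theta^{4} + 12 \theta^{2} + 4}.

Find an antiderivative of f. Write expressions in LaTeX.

f matches the chain-rule pattern g'(h)*h' with inner function h(\theta) = 2 \theta^{2} + \frac{4}{3}; substituting u = h(\theta) collapses the integral.
Check: d/d\theta[\frac{1}{2 \theta^{2} + \frac{4}{3}}] = - \frac{9 \theta}{9 \theta^{4} + 12 \theta^{2} + 4} = f(\theta).

An antiderivative is F(\theta) = \frac{1}{2 \theta^{2} + \frac{4}{3}}.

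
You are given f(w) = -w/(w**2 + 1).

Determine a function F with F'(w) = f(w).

An antiderivative is F(w) = -log(w**2 + 1)/2.

f matches the chain-rule pattern g'(h)*h' with inner function h(w) = w**2 + 1; substituting u = h(w) collapses the integral.
Check: d/dw[-log(w**2 + 1)/2] = -w/(w**2 + 1) = f(w).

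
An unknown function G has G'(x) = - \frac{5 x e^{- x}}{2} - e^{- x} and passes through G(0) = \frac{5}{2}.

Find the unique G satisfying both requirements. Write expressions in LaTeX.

Recognize the product-rule pattern: G'(x) = u'v + uv' with u = \frac{5 x}{2} + \frac{7}{2}, v = e^{- x}, so integration by parts undoes it.
A general antiderivative is \frac{\left(5 x + 7\right) e^{- x}}{2} + C.
The condition gives C = \frac{5}{2} - (\frac{7}{2}) = -1.
So G(x) = \frac{\left(5 x - 2 e^{x} + 7\right) e^{- x}}{2}.
Check: d/dx[\frac{\left(5 x - 2 e^{x} + 7\right) e^{- x}}{2}] = \frac{\left(- 5 x - 2\right) e^{- x}}{2}, which equals G'(x).

G(x) = \frac{\left(5 x - 2 e^{x} + 7\right) e^{- x}}{2}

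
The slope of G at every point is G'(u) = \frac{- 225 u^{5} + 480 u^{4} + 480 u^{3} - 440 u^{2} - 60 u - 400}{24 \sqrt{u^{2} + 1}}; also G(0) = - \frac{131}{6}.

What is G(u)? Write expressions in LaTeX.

G(u) = - \frac{10 \sqrt{u^{2} + 1} \left(\frac{3 u^{2}}{4} - u - \frac{5}{2}\right)^{2}}{3} - 1

Recognize the product-rule pattern: G'(u) = v'r + vr' with v = - \frac{10 \sqrt{u^{2} + 1}}{3}, r = \left(\frac{3 u^{2}}{4} - u - \frac{5}{2}\right)^{2}, so integration by parts undoes it.
A general antiderivative is - \frac{10 \sqrt{u^{2} + 1} \left(\frac{3 u^{2}}{4} - u - \frac{5}{2}\right)^{2}}{3} + C.
The condition gives C = - \frac{131}{6} - (- \frac{125}{6}) = -1.
So G(u) = - \frac{10 \sqrt{u^{2} + 1} \left(\frac{3 u^{2}}{4} - u - \frac{5}{2}\right)^{2}}{3} - 1.
Check: d/du[- \frac{10 \sqrt{u^{2} + 1} \left(\frac{3 u^{2}}{4} - u - \frac{5}{2}\right)^{2}}{3} - 1] = \frac{- 225 u^{5} + 480 u^{4} + 480 u^{3} - 440 u^{2} - 60 u - 400}{24 \sqrt{u^{2} + 1}} = G'(u).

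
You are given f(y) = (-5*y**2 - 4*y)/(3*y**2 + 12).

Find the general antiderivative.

F(y) = -5*y/3 - 2*log(y**2 + 4)/3 + 10*atan(y/2)/3 + C

For F(y) to be correct the identity F'(y) - f(y) = 0 must hold.
Check: d/dy[-5*y/3 - 2*log(y**2 + 4)/3 + 10*atan(y/2)/3] = (-5*y**2 - 4*y)/(3*y**2 + 12) = f(y).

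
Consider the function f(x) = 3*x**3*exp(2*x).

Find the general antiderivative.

F(x) = 3*x**3*exp(2*x)/2 - 9*x**2*exp(2*x)/4 + 9*x*exp(2*x)/4 - 9*exp(2*x)/8 + C

Recognize the product-rule pattern: f = u'v + uv' with u = 3*x**3/2 - 9*x**2/4 + 9*x/4 - 9/8, v = exp(2*x), so integration by parts undoes it.
Check: d/dx[3*x**3*exp(2*x)/2 - 9*x**2*exp(2*x)/4 + 9*x*exp(2*x)/4 - 9*exp(2*x)/8] = 3*x**3*exp(2*x) = f(x).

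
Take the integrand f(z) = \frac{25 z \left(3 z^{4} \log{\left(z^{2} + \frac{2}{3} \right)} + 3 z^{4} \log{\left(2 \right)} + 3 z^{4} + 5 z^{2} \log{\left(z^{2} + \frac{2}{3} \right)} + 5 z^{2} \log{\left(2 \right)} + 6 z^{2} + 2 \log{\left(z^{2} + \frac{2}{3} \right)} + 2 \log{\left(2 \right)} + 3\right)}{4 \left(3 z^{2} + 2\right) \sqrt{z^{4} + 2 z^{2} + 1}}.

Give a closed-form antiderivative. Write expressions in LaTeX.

f has the shape u'v + uv' for u = \frac{25 \sqrt{z^{4} + 2 z^{2} + 1}}{8} and v = \log{\left(2 z^{2} + \frac{4}{3} \right)} — it is the derivative of the product u*v.
Check: d/dz[\frac{25 \sqrt{z^{4} + 2 z^{2} + 1} \log{\left(2 z^{2} + \frac{4}{3} \right)}}{8}] = \frac{75 z^{5} \log{\left(z^{2} + \frac{2}{3} \right)} + 75 z^{5} \log{\left(2 \right)} + 75 z^{5} + 125 z^{3} \log{\left(z^{2} + \frac{2}{3} \right)} + 125 z^{3} \log{\left(2 \right)} + 150 z^{3} + 50 z \log{\left(z^{2} + \frac{2}{3} \right)} + 50 z \log{\left(2 \right)} + 75 z}{12 z^{2} \sqrt{z^{4} + 2 z^{2} + 1} + 8 \sqrt{z^{4} + 2 z^{2} + 1}}, which equals f(z).

An antiderivative is F(z) = \frac{25 \sqrt{z^{4} + 2 z^{2} + 1} \log{\left(2 z^{2} + \frac{4}{3} \right)}}{8}.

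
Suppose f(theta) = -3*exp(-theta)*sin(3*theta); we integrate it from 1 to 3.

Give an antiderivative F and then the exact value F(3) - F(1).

Antiderivative: F(theta) = 3*exp(-theta)*sin(3*theta)/10 + 9*exp(-theta)*cos(3*theta)/10; value = 9*exp(-3)*cos(9)/10 - 3*exp(-1)*sin(3)/10 + 3*exp(-3)*sin(9)/10 - 9*exp(-1)*cos(3)/10

Since d/dtheta undoes antidifferentiation here, F'(theta) = f(theta) is required of F(theta).
F(theta) = 3*exp(-theta)*sin(3*theta)/10 + 9*exp(-theta)*cos(3*theta)/10 is an antiderivative of f.
Check: d/dtheta[3*exp(-theta)*sin(3*theta)/10 + 9*exp(-theta)*cos(3*theta)/10] = -3*exp(-theta)*sin(3*theta) = f(theta).
F(3) = 9*exp(-3)*cos(9)/10 + 3*exp(-3)*sin(9)/10; F(1) = 9*exp(-1)*cos(3)/10 + 3*exp(-1)*sin(3)/10.
Integral = F(3) - F(1) = 9*exp(-3)*cos(9)/10 - 3*exp(-1)*sin(3)/10 + 3*exp(-3)*sin(9)/10 - 9*exp(-1)*cos(3)/10.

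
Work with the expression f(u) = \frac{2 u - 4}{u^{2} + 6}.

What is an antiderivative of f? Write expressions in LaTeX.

An antiderivative is F(u) = \log{\left(u^{2} + 6 \right)} - \frac{2 \sqrt{6} \operatorname{atan}{\left(\frac{\sqrt{6} u}{6} \right)}}{3}.

An antiderivative F(u) passes only if d/du[F] lands on f(u) exactly.
Check: d/du[\log{\left(u^{2} + 6 \right)} - \frac{2 \sqrt{6} \operatorname{atan}{\left(\frac{\sqrt{6} u}{6} \right)}}{3}] = \frac{2 u - 4}{u^{2} + 6} = f(u).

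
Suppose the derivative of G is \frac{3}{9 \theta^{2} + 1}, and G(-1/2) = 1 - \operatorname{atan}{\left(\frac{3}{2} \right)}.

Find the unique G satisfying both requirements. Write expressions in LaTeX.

The proposed G(\theta) is checked by its d/d\theta: the result must match the given G'(\theta).
A general antiderivative is \operatorname{atan}{\left(3 \theta \right)} + C.
The condition gives C = 1 - \operatorname{atan}{\left(\frac{3}{2} \right)} - (- \operatorname{atan}{\left(\frac{3}{2} \right)}) = 1.
So G(\theta) = \operatorname{atan}{\left(3 \theta \right)} + 1.
Check: d/d\theta[\operatorname{atan}{\left(3 \theta \right)} + 1] = \frac{3}{9 \theta^{2} + 1} = G'(\theta).

G(\theta) = \operatorname{atan}{\left(3 \theta \right)} + 1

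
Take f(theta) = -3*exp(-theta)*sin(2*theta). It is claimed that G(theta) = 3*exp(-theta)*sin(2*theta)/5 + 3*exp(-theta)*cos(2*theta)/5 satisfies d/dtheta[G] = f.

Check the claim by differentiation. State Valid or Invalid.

Invalid: d/dtheta[G] - f = (6*sin(2*theta) + 3*cos(2*theta))*exp(-theta)/5, which is not 0.

d/dtheta[G] = (-9*sin(2*theta) + 3*cos(2*theta))*exp(-theta)/5
d/dtheta[G] - f(theta) = (6*sin(2*theta) + 3*cos(2*theta))*exp(-theta)/5 != 0.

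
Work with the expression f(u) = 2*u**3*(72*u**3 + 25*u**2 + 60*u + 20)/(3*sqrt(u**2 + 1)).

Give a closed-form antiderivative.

An antiderivative is F(u) = 2*sqrt(u**2 + 1)*(4*u**5 + 5*u**4/3).

Recognize the product-rule pattern: f = v'r + vr' with v = 2*sqrt(u**2 + 1), r = 4*u**5 + 5*u**4/3, so integration by parts undoes it.
Check: d/du[2*sqrt(u**2 + 1)*(4*u**5 + 5*u**4/3)] = (144*u**6 + 50*u**5 + 120*u**4 + 40*u**3)/(3*sqrt(u**2 + 1)), which equals f(u).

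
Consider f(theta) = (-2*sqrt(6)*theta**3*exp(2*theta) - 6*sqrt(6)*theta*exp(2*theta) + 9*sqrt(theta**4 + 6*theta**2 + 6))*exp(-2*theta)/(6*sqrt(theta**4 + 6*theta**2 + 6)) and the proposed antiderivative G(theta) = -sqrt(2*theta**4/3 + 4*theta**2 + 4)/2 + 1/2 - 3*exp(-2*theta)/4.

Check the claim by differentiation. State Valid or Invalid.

Valid: G'(theta) = f(theta).

d/dtheta[G] = (-2*sqrt(6)*theta**3*exp(2*theta) - 6*sqrt(6)*theta*exp(2*theta) + 9*sqrt(theta**4 + 6*theta**2 + 6))*exp(-2*theta)/(6*sqrt(theta**4 + 6*theta**2 + 6))
This equals f(theta) exactly, so the claim holds.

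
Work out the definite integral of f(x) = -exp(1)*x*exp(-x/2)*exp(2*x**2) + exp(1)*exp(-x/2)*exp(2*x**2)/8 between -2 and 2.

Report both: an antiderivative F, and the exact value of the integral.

The substitution u = 2*x**2 - x/2 + 1 works: f is exactly (dF/du)*(du/dx) for that inner function.
F(x) = -exp(1)*exp(-x/2)*exp(2*x**2)/4 is an antiderivative of f.
Check: d/dx[-exp(1)*exp(-x/2)*exp(2*x**2)/4] = (-8*exp(1)*x*exp(2*x**2) + exp(1)*exp(2*x**2))*exp(-x/2)/8, which equals f(x).
F(2) = -exp(8)/4; F(-2) = -exp(10)/4.
Integral = F(2) - F(-2) = -exp(8)/4 + exp(10)/4.

Antiderivative: F(x) = -exp(1)*exp(-x/2)*exp(2*x**2)/4; value = -exp(8)/4 + exp(10)/4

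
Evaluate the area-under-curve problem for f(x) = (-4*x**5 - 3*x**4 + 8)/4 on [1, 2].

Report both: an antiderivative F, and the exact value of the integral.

Antiderivative: F(x) = -x**6/6 - 3*x**5/20 + 2*x; value = -263/20

A first test for any F(x): its x-derivative must equal f(x) identically.
F(x) = -x**6/6 - 3*x**5/20 + 2*x is an antiderivative of f.
Check: d/dx[-x**6/6 - 3*x**5/20 + 2*x] = -x**5 - 3*x**4/4 + 2, which equals f(x).
F(2) = -172/15; F(1) = 101/60.
Integral = F(2) - F(1) = -263/20.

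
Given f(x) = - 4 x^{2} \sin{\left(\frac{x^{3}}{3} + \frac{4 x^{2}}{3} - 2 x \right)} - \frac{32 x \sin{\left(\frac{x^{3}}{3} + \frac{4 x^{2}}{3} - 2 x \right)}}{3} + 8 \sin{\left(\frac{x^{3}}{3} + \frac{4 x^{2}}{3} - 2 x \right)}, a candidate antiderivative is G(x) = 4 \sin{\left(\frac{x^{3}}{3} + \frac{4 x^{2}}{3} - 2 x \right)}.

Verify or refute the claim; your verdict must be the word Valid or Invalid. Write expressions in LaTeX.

d/dx[G] = 4 x^{2} \cos{\left(\frac{x^{3}}{3} + \frac{4 x^{2}}{3} - 2 x \right)} + \frac{32 x \cos{\left(\frac{x^{3}}{3} + \frac{4 x^{2}}{3} - 2 x \right)}}{3} - 8 \cos{\left(\frac{x^{3}}{3} + \frac{4 x^{2}}{3} - 2 x \right)}
d/dx[G] - f(x) = 4 x^{2} \sin{\left(\frac{x^{3}}{3} + \frac{4 x^{2}}{3} - 2 x \right)} + 4 x^{2} \cos{\left(\frac{x^{3}}{3} + \frac{4 x^{2}}{3} - 2 x \right)} + \frac{32 x \sin{\left(\frac{x^{3}}{3} + \frac{4 x^{2}}{3} - 2 x \right)}}{3} + \frac{32 x \cos{\left(\frac{x^{3}}{3} + \frac{4 x^{2}}{3} - 2 x \right)}}{3} - 8 \sin{\left(\frac{x^{3}}{3} + \frac{4 x^{2}}{3} - 2 x \right)} - 8 \cos{\left(\frac{x^{3}}{3} + \frac{4 x^{2}}{3} - 2 x \right)} != 0.

Invalid: d/dx[G] - f = 4 x^{2} \sin{\left(\frac{x^{3}}{3} + \frac{4 x^{2}}{3} - 2 x \right)} + 4 x^{2} \cos{\left(\frac{x^{3}}{3} + \frac{4 x^{2}}{3} - 2 x \right)} + \frac{32 x \sin{\left(\frac{x^{3}}{3} + \frac{4 x^{2}}{3} - 2 x \right)}}{3} + \frac{32 x \cos{\left(\frac{x^{3}}{3} + \frac{4 x^{2}}{3} - 2 x \right)}}{3} - 8 \sin{\left(\frac{x^{3}}{3} + \frac{4 x^{2}}{3} - 2 x \right)} - 8 \cos{\left(\frac{x^{3}}{3} + \frac{4 x^{2}}{3} - 2 x \right)}, which is not 0.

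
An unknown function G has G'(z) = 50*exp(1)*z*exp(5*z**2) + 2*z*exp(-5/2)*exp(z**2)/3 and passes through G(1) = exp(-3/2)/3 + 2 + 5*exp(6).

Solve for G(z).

G(z) = 5*exp(1)*exp(5*z**2) + exp(-5/2)*exp(z**2)/3 + 2

Integrate term by term and add the pieces.
A general antiderivative is exp(z**2 - 5/2)/3 + 5*exp(5*z**2 + 1) + C.
The condition gives C = exp(-3/2)/3 + 2 + 5*exp(6) - (exp(-3/2)/3 + 5*exp(6)) = 2.
So G(z) = 5*exp(1)*exp(5*z**2) + exp(-5/2)*exp(z**2)/3 + 2.
Check: d/dz[5*exp(1)*exp(5*z**2) + exp(-5/2)*exp(z**2)/3 + 2] = (150*z*exp(7/2)*exp(5*z**2) + 2*z*exp(z**2))*exp(-5/2)/3, which equals G'(z).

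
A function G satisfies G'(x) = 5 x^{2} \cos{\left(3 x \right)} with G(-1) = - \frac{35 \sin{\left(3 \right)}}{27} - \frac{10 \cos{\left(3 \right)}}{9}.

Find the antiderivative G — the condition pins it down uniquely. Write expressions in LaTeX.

Check a candidate G(x) by differentiating: d/dx[G] must match the given G'(x).
A general antiderivative is \frac{5 x^{2} \sin{\left(3 x \right)}}{3} + \frac{10 x \cos{\left(3 x \right)}}{9} - \frac{10 \sin{\left(3 x \right)}}{27} + C.
The condition gives C = - \frac{35 \sin{\left(3 \right)}}{27} - \frac{10 \cos{\left(3 \right)}}{9} - (- \frac{35 \sin{\left(3 \right)}}{27} - \frac{10 \cos{\left(3 \right)}}{9}) = 0.
So G(x) = \frac{5 \left(9 x^{2} \sin{\left(3 x \right)} + 6 x \cos{\left(3 x \right)} - 2 \sin{\left(3 x \right)}\right)}{27}.
Check: d/dx[\frac{5 \left(9 x^{2} \sin{\left(3 x \right)} + 6 x \cos{\left(3 x \right)} - 2 \sin{\left(3 x \right)}\right)}{27}] = 5 x^{2} \cos{\left(3 x \right)} = G'(x).

G(x) = \frac{5 \left(9 x^{2} \sin{\left(3 x \right)} + 6 x \cos{\left(3 x \right)} - 2 \sin{\left(3 x \right)}\right)}{27}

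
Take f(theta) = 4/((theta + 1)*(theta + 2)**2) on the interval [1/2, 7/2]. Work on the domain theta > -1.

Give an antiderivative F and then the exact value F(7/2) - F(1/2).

Antiderivative: F(theta) = 4*(theta*log(theta + 1) - theta*log(theta + 2) + 2*log(theta + 1) - 2*log(theta + 2) + 1)/(theta + 2); value = -4*log(11/2) - 4*log(3/2) - 48/55 + 4*log(5/2) + 4*log(9/2)

The denominator factors as (theta + 1)*(theta + 2)**2; partial fractions split f into directly integrable pieces: -4/(theta + 2) - 4/(theta + 2)**2 + 4/(theta + 1).
F(theta) = 4*(theta*log(theta + 1) - theta*log(theta + 2) + 2*log(theta + 1) - 2*log(theta + 2) + 1)/(theta + 2) is an antiderivative of f.
Check: d/dtheta[4*(theta*log(theta + 1) - theta*log(theta + 2) + 2*log(theta + 1) - 2*log(theta + 2) + 1)/(theta + 2)] = 4/(theta**3 + 5*theta**2 + 8*theta + 4), which equals f(theta).
F(7/2) = -4*log(11/2) + 8/11 + 4*log(9/2); F(1/2) = -4*log(5/2) + 8/5 + 4*log(3/2).
Integral = F(7/2) - F(1/2) = -4*log(11/2) - 4*log(3/2) - 48/55 + 4*log(5/2) + 4*log(9/2).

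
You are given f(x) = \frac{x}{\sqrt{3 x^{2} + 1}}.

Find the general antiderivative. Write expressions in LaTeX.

f matches the chain-rule pattern g'(h)*h' with inner function h(x) = 3 x^{2} + 1; substituting u = h(x) collapses the integral.
Check: d/dx[\frac{\sqrt{3 x^{2} + 1}}{3}] = \frac{x}{\sqrt{3 x^{2} + 1}} = f(x).

F(x) = \frac{\sqrt{3 x^{2} + 1}}{3} + C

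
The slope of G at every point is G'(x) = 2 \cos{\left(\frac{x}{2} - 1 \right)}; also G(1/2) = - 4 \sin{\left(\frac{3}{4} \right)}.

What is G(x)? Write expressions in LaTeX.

Differentiate the proposed G(x) back; it has to land on the given G'(x).
A general antiderivative is 4 \sin{\left(\frac{x}{2} - 1 \right)} + C.
The condition gives C = - 4 \sin{\left(\frac{3}{4} \right)} - (- 4 \sin{\left(\frac{3}{4} \right)}) = 0.
So G(x) = 4 \sin{\left(\frac{x}{2} - 1 \right)}.
Check: d/dx[4 \sin{\left(\frac{x}{2} - 1 \right)}] = 2 \cos{\left(\frac{x}{2} - 1 \right)} = G'(x).

G(x) = 4 \sin{\left(\frac{x}{2} - 1 \right)}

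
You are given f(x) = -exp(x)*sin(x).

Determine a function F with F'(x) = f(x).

A first test for any F(x): its x-derivative must equal f(x) identically.
Check: d/dx[-exp(x)*sin(x)/2 + exp(x)*cos(x)/2] = -exp(x)*sin(x) = f(x).

An antiderivative is F(x) = -exp(x)*sin(x)/2 + exp(x)*cos(x)/2.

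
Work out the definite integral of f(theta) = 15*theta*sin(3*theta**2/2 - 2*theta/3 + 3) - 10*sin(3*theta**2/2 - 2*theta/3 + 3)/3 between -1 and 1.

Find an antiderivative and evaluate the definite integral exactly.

Antiderivative: F(theta) = -5*cos(3*theta**2/2 - 2*theta/3 + 3); value = 5*cos(31/6) - 5*cos(23/6)

The substitution u = 3*theta**2/2 - 2*theta/3 + 3 works: f is exactly (dF/du)*(du/dtheta) for that inner function.
F(theta) = -5*cos(3*theta**2/2 - 2*theta/3 + 3) is an antiderivative of f.
Check: d/dtheta[-5*cos(3*theta**2/2 - 2*theta/3 + 3)] = 15*theta*sin(3*theta**2/2 - 2*theta/3 + 3) - 10*sin(3*theta**2/2 - 2*theta/3 + 3)/3 = f(theta).
F(1) = -5*cos(23/6); F(-1) = -5*cos(31/6).
Integral = F(1) - F(-1) = 5*cos(31/6) - 5*cos(23/6).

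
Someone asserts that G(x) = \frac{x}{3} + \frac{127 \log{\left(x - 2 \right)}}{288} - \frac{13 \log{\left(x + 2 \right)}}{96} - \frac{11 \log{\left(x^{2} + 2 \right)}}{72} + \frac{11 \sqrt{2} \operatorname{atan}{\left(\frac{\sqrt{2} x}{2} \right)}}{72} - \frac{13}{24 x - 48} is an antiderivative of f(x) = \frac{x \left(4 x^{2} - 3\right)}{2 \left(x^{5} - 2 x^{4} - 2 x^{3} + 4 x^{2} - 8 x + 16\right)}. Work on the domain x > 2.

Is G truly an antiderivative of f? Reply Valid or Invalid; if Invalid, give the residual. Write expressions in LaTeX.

d/dx[G] = \frac{2 x^{5} - 4 x^{4} + 8 x^{3} + 8 x^{2} - 25 x + 32}{6 x^{5} - 12 x^{4} - 12 x^{3} + 24 x^{2} - 48 x + 96}
d/dx[G] - f(x) = \frac{1}{3} != 0.

Invalid: d/dx[G] - f = \frac{1}{3}, which is not 0.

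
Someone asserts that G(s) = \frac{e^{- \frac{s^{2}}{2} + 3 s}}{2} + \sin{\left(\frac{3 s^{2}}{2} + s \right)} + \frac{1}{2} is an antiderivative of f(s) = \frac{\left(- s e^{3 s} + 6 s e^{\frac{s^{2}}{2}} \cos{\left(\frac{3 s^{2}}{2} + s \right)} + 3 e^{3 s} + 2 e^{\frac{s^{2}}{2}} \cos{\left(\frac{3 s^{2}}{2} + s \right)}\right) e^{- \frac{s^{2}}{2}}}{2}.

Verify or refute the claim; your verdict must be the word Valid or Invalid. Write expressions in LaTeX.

Valid - the claim checks out under differentiation.

d/ds[G] = - \frac{s e^{3 s} e^{- \frac{s^{2}}{2}}}{2} + 3 s \cos{\left(\frac{3 s^{2}}{2} + s \right)} + \frac{3 e^{3 s} e^{- \frac{s^{2}}{2}}}{2} + \cos{\left(\frac{3 s^{2}}{2} + s \right)}
This equals f(s) exactly, so the claim holds.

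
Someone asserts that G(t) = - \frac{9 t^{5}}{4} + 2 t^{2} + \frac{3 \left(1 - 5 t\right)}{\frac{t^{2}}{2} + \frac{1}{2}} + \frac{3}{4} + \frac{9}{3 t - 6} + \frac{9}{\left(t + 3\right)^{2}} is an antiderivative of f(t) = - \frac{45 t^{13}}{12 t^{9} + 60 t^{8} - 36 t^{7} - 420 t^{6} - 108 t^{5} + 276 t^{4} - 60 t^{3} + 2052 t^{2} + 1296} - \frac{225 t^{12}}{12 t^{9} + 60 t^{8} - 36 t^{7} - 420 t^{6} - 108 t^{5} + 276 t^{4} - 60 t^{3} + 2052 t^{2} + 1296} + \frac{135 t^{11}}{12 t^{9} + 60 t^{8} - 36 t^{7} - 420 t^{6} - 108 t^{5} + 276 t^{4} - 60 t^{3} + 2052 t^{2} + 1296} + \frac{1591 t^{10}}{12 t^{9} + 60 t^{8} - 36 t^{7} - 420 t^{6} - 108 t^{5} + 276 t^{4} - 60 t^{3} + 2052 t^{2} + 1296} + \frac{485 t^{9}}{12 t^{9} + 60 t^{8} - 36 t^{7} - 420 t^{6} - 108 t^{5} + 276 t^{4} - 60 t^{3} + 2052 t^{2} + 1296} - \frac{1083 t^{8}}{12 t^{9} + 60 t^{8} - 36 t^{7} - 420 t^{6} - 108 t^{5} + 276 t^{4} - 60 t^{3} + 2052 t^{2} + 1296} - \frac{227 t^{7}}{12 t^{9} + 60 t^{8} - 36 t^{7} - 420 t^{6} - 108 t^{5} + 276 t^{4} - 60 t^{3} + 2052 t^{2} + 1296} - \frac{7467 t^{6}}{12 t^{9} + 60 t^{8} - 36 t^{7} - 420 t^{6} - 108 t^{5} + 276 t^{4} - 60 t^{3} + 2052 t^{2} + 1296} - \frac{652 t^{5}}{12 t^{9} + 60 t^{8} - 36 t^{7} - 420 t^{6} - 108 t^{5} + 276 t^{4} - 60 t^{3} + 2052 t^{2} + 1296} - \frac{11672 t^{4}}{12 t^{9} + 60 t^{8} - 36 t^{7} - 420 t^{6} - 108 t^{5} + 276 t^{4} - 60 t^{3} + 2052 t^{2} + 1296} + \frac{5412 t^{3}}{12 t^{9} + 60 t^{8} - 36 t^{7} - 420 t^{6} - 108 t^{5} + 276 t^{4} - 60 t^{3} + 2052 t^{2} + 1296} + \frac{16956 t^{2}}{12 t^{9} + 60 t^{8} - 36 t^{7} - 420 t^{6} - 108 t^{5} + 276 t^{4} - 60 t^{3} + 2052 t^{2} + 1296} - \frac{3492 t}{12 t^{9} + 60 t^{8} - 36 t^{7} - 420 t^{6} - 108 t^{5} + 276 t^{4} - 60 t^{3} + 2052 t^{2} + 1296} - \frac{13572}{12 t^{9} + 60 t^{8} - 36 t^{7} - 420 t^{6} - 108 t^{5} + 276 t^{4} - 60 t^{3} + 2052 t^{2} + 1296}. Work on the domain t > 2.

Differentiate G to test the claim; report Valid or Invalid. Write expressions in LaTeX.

Invalid: d/dt[G] - f = \frac{- 45 t^{13} - 225 t^{12} + 135 t^{11} + 1591 t^{10} + 485 t^{9} - 1083 t^{8} - 227 t^{7} - 7467 t^{6} - 652 t^{5} - 11672 t^{4} + 5412 t^{3} + 16956 t^{2} - 3492 t - 13572}{6 t^{9} + 30 t^{8} - 18 t^{7} - 210 t^{6} - 54 t^{5} + 138 t^{4} - 30 t^{3} + 1026 t^{2} + 648}, which is not 0.

d/dt[G] = \frac{- 45 t^{13} - 225 t^{12} + 135 t^{11} + 1591 t^{10} + 485 t^{9} - 1083 t^{8} - 227 t^{7} - 7467 t^{6} - 652 t^{5} - 11672 t^{4} + 5412 t^{3} + 16956 t^{2} - 3492 t - 13572}{4 t^{9} + 20 t^{8} - 12 t^{7} - 140 t^{6} - 36 t^{5} + 92 t^{4} - 20 t^{3} + 684 t^{2} + 432}
d/dt[G] - f(t) = \frac{- 45 t^{13} - 225 t^{12} + 135 t^{11} + 1591 t^{10} + 485 t^{9} - 1083 t^{8} - 227 t^{7} - 7467 t^{6} - 652 t^{5} - 11672 t^{4} + 5412 t^{3} + 16956 t^{2} - 3492 t - 13572}{6 t^{9} + 30 t^{8} - 18 t^{7} - 210 t^{6} - 54 t^{5} + 138 t^{4} - 30 t^{3} + 1026 t^{2} + 648} != 0.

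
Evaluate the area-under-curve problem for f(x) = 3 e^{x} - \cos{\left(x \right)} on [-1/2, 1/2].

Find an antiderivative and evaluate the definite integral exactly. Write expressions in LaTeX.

Antiderivative: F(x) = 3 e^{x} - \sin{\left(x \right)}; value = - \frac{3}{e^{\frac{1}{2}}} - 2 \sin{\left(\frac{1}{2} \right)} + 3 e^{\frac{1}{2}}

Integrate term by term and add the pieces.
F(x) = 3 e^{x} - \sin{\left(x \right)} is an antiderivative of f.
Check: d/dx[3 e^{x} - \sin{\left(x \right)}] = 3 e^{x} - \cos{\left(x \right)} = f(x).
F(1/2) = - \sin{\left(\frac{1}{2} \right)} + 3 e^{\frac{1}{2}}; F(-1/2) = \sin{\left(\frac{1}{2} \right)} + \frac{3}{e^{\frac{1}{2}}}.
Integral = F(1/2) - F(-1/2) = - \frac{3}{e^{\frac{1}{2}}} - 2 \sin{\left(\frac{1}{2} \right)} + 3 e^{\frac{1}{2}}.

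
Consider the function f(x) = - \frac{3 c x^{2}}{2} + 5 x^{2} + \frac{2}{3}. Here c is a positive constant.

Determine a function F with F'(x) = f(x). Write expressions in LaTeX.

An antiderivative is F(x) = \frac{- 3 c x^{3} + 10 x^{3} + 4 x + 3}{6}.

The integrand splits into summands that can be handled one at a time.
Check: d/dx[\frac{- 3 c x^{3} + 10 x^{3} + 4 x + 3}{6}] = - \frac{3 c x^{2}}{2} + 5 x^{2} + \frac{2}{3} = f(x).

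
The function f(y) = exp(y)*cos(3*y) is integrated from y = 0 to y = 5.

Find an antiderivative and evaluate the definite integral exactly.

Since d/dy undoes antidifferentiation here, F'(y) = f(y) is required of F(y).
F(y) = 3*exp(y)*sin(3*y)/10 + exp(y)*cos(3*y)/10 is an antiderivative of f.
Check: d/dy[3*exp(y)*sin(3*y)/10 + exp(y)*cos(3*y)/10] = exp(y)*cos(3*y) = f(y).
F(5) = exp(5)*cos(15)/10 + 3*exp(5)*sin(15)/10; F(0) = 1/10.
Integral = F(5) - F(0) = exp(5)*cos(15)/10 - 1/10 + 3*exp(5)*sin(15)/10.

Antiderivative: F(y) = 3*exp(y)*sin(3*y)/10 + exp(y)*cos(3*y)/10; value = exp(5)*cos(15)/10 - 1/10 + 3*exp(5)*sin(15)/10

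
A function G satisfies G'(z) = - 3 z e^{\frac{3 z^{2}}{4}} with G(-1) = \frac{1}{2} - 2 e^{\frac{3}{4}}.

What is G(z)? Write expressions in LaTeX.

G(z) = \frac{1 - 4 e^{\frac{3 z^{2}}{4}}}{2}

The substitution u = \frac{3 z^{2}}{4} works: G'(z) is exactly (dG/du)*(du/dz) for that inner function.
A general antiderivative is - 2 e^{\frac{3 z^{2}}{4}} + C.
The condition gives C = \frac{1}{2} - 2 e^{\frac{3}{4}} - (- 2 e^{\frac{3}{4}}) = \frac{1}{2}.
So G(z) = \frac{1 - 4 e^{\frac{3 z^{2}}{4}}}{2}.
Check: d/dz[\frac{1 - 4 e^{\frac{3 z^{2}}{4}}}{2}] = - 3 z e^{\frac{3 z^{2}}{4}} = G'(z).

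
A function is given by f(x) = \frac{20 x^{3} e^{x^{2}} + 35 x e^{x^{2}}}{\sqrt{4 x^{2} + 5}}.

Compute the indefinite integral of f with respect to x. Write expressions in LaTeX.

F(x) = \frac{5 \sqrt{4 x^{2} + 5} e^{x^{2}}}{2} + C

f has the shape u'v + uv' for u = \frac{5 \sqrt{4 x^{2} + 5}}{2} and v = e^{x^{2}} — it is the derivative of the product u*v.
Check: d/dx[\frac{5 \sqrt{4 x^{2} + 5} e^{x^{2}}}{2}] = \frac{20 x^{3} e^{x^{2}} + 35 x e^{x^{2}}}{\sqrt{4 x^{2} + 5}} = f(x).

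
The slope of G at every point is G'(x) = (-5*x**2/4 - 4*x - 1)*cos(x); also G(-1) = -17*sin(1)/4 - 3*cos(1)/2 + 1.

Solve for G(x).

G(x) = -5*x**2*sin(x)/4 - 4*x*sin(x) - 5*x*cos(x)/2 + 3*sin(x)/2 - 4*cos(x) + 1

Since d/dx undoes antidifferentiation here, G(x) must give back the stated G'(x).
A general antiderivative is -5*x**2*sin(x)/4 - 4*x*sin(x) - 5*x*cos(x)/2 + 3*sin(x)/2 - 4*cos(x) + C.
The condition gives C = -17*sin(1)/4 - 3*cos(1)/2 + 1 - (-17*sin(1)/4 - 3*cos(1)/2) = 1.
So G(x) = -5*x**2*sin(x)/4 - 4*x*sin(x) - 5*x*cos(x)/2 + 3*sin(x)/2 - 4*cos(x) + 1.
Check: d/dx[-5*x**2*sin(x)/4 - 4*x*sin(x) - 5*x*cos(x)/2 + 3*sin(x)/2 - 4*cos(x) + 1] = -5*x**2*cos(x)/4 - 4*x*cos(x) - cos(x), which equals G'(x).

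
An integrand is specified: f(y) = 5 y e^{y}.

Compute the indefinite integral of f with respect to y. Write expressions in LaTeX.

f has the shape u'v + uv' for u = 5 y - 5 and v = e^{y} — it is the derivative of the product u*v.
Check: d/dy[5 \left(y - 1\right) e^{y}] = 5 y e^{y} = f(y).

F(y) = 5 \left(y - 1\right) e^{y} + C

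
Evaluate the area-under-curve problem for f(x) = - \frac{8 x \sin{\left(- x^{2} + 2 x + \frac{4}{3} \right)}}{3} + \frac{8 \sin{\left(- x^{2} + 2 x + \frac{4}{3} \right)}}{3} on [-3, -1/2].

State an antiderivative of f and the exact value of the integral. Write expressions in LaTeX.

Antiderivative: F(x) = - \frac{4 \cos{\left(- x^{2} + 2 x + \frac{4}{3} \right)}}{3}; value = - \frac{4 \cos{\left(\frac{1}{12} \right)}}{3} + \frac{4 \cos{\left(\frac{41}{3} \right)}}{3}

f matches the chain-rule pattern g'(h)*h' with inner function h(x) = - x^{2} + 2 x + \frac{4}{3}; substituting u = h(x) collapses the integral.
F(x) = - \frac{4 \cos{\left(- x^{2} + 2 x + \frac{4}{3} \right)}}{3} is an antiderivative of f.
Check: d/dx[- \frac{4 \cos{\left(- x^{2} + 2 x + \frac{4}{3} \right)}}{3}] = - \frac{8 x \sin{\left(- x^{2} + 2 x + \frac{4}{3} \right)}}{3} + \frac{8 \sin{\left(- x^{2} + 2 x + \frac{4}{3} \right)}}{3} = f(x).
F(-1/2) = - \frac{4 \cos{\left(\frac{1}{12} \right)}}{3}; F(-3) = - \frac{4 \cos{\left(\frac{41}{3} \right)}}{3}.
Integral = F(-1/2) - F(-3) = - \frac{4 \cos{\left(\frac{1}{12} \right)}}{3} + \frac{4 \cos{\left(\frac{41}{3} \right)}}{3}.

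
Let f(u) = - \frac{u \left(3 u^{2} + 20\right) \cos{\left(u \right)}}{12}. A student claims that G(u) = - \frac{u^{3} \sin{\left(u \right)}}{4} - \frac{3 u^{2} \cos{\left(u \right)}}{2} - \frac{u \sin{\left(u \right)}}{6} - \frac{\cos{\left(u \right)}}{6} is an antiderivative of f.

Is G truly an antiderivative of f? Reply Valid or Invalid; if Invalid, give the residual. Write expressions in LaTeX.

Invalid: d/du[G] - f = \frac{3 u^{2} \sin{\left(u \right)}}{4} - \frac{3 u \cos{\left(u \right)}}{2}, which is not 0.

d/du[G] = - \frac{u^{3} \cos{\left(u \right)}}{4} + \frac{3 u^{2} \sin{\left(u \right)}}{4} - \frac{19 u \cos{\left(u \right)}}{6}
d/du[G] - f(u) = \frac{3 u^{2} \sin{\left(u \right)}}{4} - \frac{3 u \cos{\left(u \right)}}{2} != 0.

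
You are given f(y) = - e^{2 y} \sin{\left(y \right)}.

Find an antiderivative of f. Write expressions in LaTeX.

An antiderivative is F(y) = \frac{\left(- 2 \sin{\left(y \right)} + \cos{\left(y \right)}\right) e^{2 y}}{5}.

A first test for any F(y): its y-derivative must equal f(y) identically.
Check: d/dy[\frac{\left(- 2 \sin{\left(y \right)} + \cos{\left(y \right)}\right) e^{2 y}}{5}] = - e^{2 y} \sin{\left(y \right)} = f(y).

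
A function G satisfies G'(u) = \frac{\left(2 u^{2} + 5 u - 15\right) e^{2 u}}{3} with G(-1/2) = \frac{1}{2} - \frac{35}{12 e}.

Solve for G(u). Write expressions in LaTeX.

G(u) = \frac{u^{2} e^{2 u}}{3} + \frac{u e^{2 u}}{2} - \frac{11 e^{2 u}}{4} + \frac{1}{2}

G'(u) has the shape v'r + vr' for v = \frac{u^{2}}{3} + \frac{u}{2} - \frac{11}{4} and r = e^{2 u} — it is the derivative of the product v*r.
A general antiderivative is \frac{\left(4 u^{2} + 6 u - 33\right) e^{2 u}}{12} + C.
The condition gives C = \frac{1}{2} - \frac{35}{12 e} - (- \frac{35}{12 e}) = \frac{1}{2}.
So G(u) = \frac{u^{2} e^{2 u}}{3} + \frac{u e^{2 u}}{2} - \frac{11 e^{2 u}}{4} + \frac{1}{2}.
Check: d/du[\frac{u^{2} e^{2 u}}{3} + \frac{u e^{2 u}}{2} - \frac{11 e^{2 u}}{4} + \frac{1}{2}] = \frac{2 u^{2} e^{2 u}}{3} + \frac{5 u e^{2 u}}{3} - 5 e^{2 u}, which equals G'(u).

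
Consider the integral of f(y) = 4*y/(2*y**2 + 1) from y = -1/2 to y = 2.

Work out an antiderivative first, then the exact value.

Antiderivative: F(y) = log(2*y**2 + 1); value = -log(3/2) + log(9)

The substitution u = 2*y**2 + 1 works: f is exactly (dF/du)*(du/dy) for that inner function.
F(y) = log(2*y**2 + 1) is an antiderivative of f.
Check: d/dy[log(2*y**2 + 1)] = 4*y/(2*y**2 + 1) = f(y).
F(2) = log(9); F(-1/2) = log(3/2).
Integral = F(2) - F(-1/2) = -log(3/2) + log(9).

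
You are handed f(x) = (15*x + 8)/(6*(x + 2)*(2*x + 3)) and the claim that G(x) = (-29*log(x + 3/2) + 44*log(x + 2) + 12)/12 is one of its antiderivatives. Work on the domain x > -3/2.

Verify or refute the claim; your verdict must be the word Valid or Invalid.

d/dx[G] = (15*x + 8)/(12*x**2 + 42*x + 36)
This equals f(x) exactly, so the claim holds.

Valid. The derivative of G reproduces f.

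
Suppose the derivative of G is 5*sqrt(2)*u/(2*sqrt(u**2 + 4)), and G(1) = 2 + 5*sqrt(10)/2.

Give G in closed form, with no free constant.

G(u) = (5*sqrt(2)*sqrt(u**2 + 4) + 4)/2

The substitution w = u**2/2 + 2 works: G'(u) is exactly (dG/dw)*(dw/du) for that inner function.
A general antiderivative is 5*sqrt(u**2/2 + 2) + C.
The condition gives C = 2 + 5*sqrt(10)/2 - (5*sqrt(10)/2) = 2.
So G(u) = (5*sqrt(2)*sqrt(u**2 + 4) + 4)/2.
Check: d/du[(5*sqrt(2)*sqrt(u**2 + 4) + 4)/2] = 5*sqrt(2)*u/(2*sqrt(u**2 + 4)) = G'(u).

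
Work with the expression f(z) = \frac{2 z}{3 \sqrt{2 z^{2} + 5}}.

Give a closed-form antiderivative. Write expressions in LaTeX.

An antiderivative is F(z) = \frac{\sqrt{2 z^{2} + 5}}{3}.

f matches the chain-rule pattern g'(h)*h' with inner function h(z) = 2 z^{2} + 5; substituting u = h(z) collapses the integral.
Check: d/dz[\frac{\sqrt{2 z^{2} + 5}}{3}] = \frac{2 z}{3 \sqrt{2 z^{2} + 5}} = f(z).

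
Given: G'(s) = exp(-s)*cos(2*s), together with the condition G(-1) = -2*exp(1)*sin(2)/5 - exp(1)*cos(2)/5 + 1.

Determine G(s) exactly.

G(s) = (5*exp(s) + 2*sin(2*s) - cos(2*s))*exp(-s)/5

Whatever form G(s) takes, its d/ds must return the stated G'(s).
A general antiderivative is 2*exp(-s)*sin(2*s)/5 - exp(-s)*cos(2*s)/5 + C.
The condition gives C = -2*exp(1)*sin(2)/5 - exp(1)*cos(2)/5 + 1 - (-2*exp(1)*sin(2)/5 - exp(1)*cos(2)/5) = 1.
So G(s) = (5*exp(s) + 2*sin(2*s) - cos(2*s))*exp(-s)/5.
Check: d/ds[(5*exp(s) + 2*sin(2*s) - cos(2*s))*exp(-s)/5] = exp(-s)*cos(2*s) = G'(s).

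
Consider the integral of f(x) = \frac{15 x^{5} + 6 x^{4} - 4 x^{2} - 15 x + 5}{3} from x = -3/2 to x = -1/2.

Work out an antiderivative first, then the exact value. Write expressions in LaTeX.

Differentiate the proposed F(x) back; it has to land on f(x) exactly.
F(x) = \frac{x \left(75 x^{5} + 36 x^{4} - 40 x^{2} - 225 x + 150\right)}{90} is an antiderivative of f.
Check: d/dx[\frac{x \left(75 x^{5} + 36 x^{4} - 40 x^{2} - 225 x + 150\right)}{90}] = 5 x^{5} + 2 x^{4} - \frac{4 x^{2}}{3} - 5 x + \frac{5}{3}, which equals f(x).
F(-1/2) = - \frac{8077}{5760}; F(-3/2) = - \frac{109}{640}.
Integral = F(-1/2) - F(-3/2) = - \frac{887}{720}.

Antiderivative: F(x) = \frac{x \left(75 x^{5} + 36 x^{4} - 40 x^{2} - 225 x + 150\right)}{90}; value = - \frac{887}{720}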